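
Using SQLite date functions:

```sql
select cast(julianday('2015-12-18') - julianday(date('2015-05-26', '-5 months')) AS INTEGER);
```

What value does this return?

357

Adding -5 months to 2015-05-26 gives 2014-12-26.
5 days remain in December 2014 after the 26th (31 − 26).
Full months from January 2015 through November 2015 contribute their day counts.
Then 18 days into December 2015.
Total: 5 + 31 + 28 + 31 + 30 + 31 + 30 + 31 + 31 + 30 + 31 + 30 + 18 = 357.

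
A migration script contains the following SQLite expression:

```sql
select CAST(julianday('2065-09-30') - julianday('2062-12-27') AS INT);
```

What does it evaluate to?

4 days remain in December 2062 after the 27th (31 − 27).
Full months from January 2063 through August 2065 contribute their day counts.
Then 30 days into September 2065.
Total: 4 + 31 + 28 + 31 + 30 + 31 + 30 + 31 + 31 + 30 + 31 + 30 + 31 + 31 + 29 + 31 + 30 + 31 + 30 + 31 + 31 + 30 + 31 + 30 + 31 + 31 + 28 + 31 + 30 + 31 + 30 + 31 + 31 + 30 = 1008.

1008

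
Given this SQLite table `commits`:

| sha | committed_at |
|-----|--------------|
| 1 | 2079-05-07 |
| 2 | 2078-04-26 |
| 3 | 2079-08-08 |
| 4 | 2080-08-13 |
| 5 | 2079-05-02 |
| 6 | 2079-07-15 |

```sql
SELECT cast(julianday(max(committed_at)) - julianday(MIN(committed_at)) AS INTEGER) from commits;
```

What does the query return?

840

MIN = 2078-04-26, MAX = 2080-08-13.
4 days remain in April 2078 after the 26th (30 − 26).
Full months from May 2078 through July 2080 contribute their day counts.
Then 13 days into August 2080.
Total: 4 + 31 + 30 + 31 + 31 + 30 + 31 + 30 + 31 + 31 + 28 + 31 + 30 + 31 + 30 + 31 + 31 + 30 + 31 + 30 + 31 + 31 + 29 + 31 + 30 + 31 + 30 + 31 + 13 = 840.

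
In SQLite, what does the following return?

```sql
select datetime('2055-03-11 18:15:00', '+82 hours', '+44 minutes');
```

+82 hours from 2055-03-11 18:15:00 is 2055-03-15 04:15:00 (crosses midnight).
+44 minutes from 2055-03-15 04:15:00 is 2055-03-15 04:59:00.

2055-03-15 04:59:00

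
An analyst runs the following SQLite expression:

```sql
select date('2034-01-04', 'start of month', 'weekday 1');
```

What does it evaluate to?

`start of month` rewinds 2034-01-04 to 2034-01-01.
`weekday 1` advances to the next Monday; 2034-01-01 is a Sunday, so it moves forward to 2034-01-02.

2034-01-02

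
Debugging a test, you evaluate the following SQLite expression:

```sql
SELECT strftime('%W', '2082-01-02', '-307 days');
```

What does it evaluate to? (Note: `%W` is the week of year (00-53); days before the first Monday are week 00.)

08

First apply '-307 days': 2082-01-02 → 2081-03-01.
2081-03-01 is a Saturday. SQLite's %W counts Mondays since the year started; the result is 08.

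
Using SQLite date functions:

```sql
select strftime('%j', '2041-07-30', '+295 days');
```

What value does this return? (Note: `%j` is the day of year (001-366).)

141

First apply '+295 days': 2041-07-30 → 2042-05-21.
Day-of-year for 2042-05-21: days since 2042-01-01 inclusive = 141, zero-padded to 141.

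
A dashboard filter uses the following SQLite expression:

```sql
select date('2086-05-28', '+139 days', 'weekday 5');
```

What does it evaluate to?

2086-10-18

Applying '+139 days' to 2086-05-28: counting 139 days forward gives 2086-10-14.
`weekday 5` advances to the next Friday; 2086-10-14 is a Monday, so it moves forward to 2086-10-18.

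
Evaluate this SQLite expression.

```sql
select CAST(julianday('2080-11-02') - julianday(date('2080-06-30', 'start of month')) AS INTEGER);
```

154

`start of month` rewinds 2080-06-30 to 2080-06-01.
29 days remain in June 2080 after the 1st (30 − 1).
July 2080: 31 days.
August 2080: 31 days.
September 2080: 30 days.
October 2080: 31 days.
Then 2 days into November 2080.
Total: 29 + 31 + 31 + 30 + 31 + 2 = 154.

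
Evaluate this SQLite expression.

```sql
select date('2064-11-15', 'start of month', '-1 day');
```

`start of month` rewinds 2064-11-15 to 2064-11-01.
Going back 1 day from 2064-11-01 reaches 2064-10-31 (last day of October, 31 days).

2064-10-31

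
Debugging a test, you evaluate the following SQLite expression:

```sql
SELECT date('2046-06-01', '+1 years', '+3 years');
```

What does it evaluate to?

2050-06-01

Adding +1 year to 2046-06-01 gives 2047-06-01.
Adding +3 years to 2047-06-01 gives 2050-06-01.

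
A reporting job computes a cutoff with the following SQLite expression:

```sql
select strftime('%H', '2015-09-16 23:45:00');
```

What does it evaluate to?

`%H` extracts the 2-digit hour (00-23): 23.

23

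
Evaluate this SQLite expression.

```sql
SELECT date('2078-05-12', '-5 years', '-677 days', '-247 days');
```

Adding -5 years to 2078-05-12 gives 2073-05-12.
Applying '-677 days' to 2073-05-12: counting 677 days back gives 2071-07-05.
Applying '-247 days' to 2071-07-05: counting 247 days back gives 2070-10-31.

2070-10-31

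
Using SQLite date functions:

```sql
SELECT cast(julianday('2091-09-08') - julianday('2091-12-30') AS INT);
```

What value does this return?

-113

22 days remain in September 2091 after the 8th (30 − 8).
October 2091: 31 days.
November 2091: 30 days.
Then 30 days into December 2091.
Total: 22 + 31 + 30 + 30 = 113.
The subtraction is earlier − later, so the result is −113 → -113.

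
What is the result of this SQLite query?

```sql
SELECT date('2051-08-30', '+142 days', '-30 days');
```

2051-12-20

Applying '+142 days' to 2051-08-30: counting 142 days forward gives 2052-01-19.
Going back 19 days from 2052-01-19 reaches 2051-12-31 (last day of December, 31 days).
Going back 11 days within December lands on 2051-12-20.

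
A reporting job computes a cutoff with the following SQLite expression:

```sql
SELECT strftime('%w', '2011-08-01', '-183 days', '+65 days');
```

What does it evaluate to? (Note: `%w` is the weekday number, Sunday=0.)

First apply '-183 days', '+65 days': 2011-08-01 → 2011-04-05.
2011-04-05 is a Tuesday; with Sunday=0 that is 2.

2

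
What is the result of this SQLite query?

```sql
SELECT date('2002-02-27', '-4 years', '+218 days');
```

Adding -4 years to 2002-02-27 gives 1998-02-27.
Applying '+218 days' to 1998-02-27: counting 218 days forward gives 1998-10-03.

1998-10-03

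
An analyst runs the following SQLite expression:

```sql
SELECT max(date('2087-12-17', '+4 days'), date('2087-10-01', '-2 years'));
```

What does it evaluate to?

date('2087-12-17', '+4 days') → 2087-12-21.
date('2087-10-01', '-2 years') → 2085-10-01.
Later of the two is 2087-12-21.

2087-12-21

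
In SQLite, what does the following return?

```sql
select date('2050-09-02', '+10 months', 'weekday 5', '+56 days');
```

Adding +10 months to 2050-09-02 gives 2051-07-02.
`weekday 5` advances to the next Friday; 2051-07-02 is a Sunday, so it moves forward to 2051-07-07.
Applying '+56 days' to 2051-07-07: counting 56 days forward gives 2051-09-01.

2051-09-01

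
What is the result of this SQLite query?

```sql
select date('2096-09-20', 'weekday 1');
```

2096-09-24

`weekday 1` advances to the next Monday; 2096-09-20 is a Thursday, so it moves forward to 2096-09-24.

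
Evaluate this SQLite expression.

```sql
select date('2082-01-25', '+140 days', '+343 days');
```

Applying '+140 days' to 2082-01-25: counting 140 days forward gives 2082-06-14.
Applying '+343 days' to 2082-06-14: counting 343 days forward gives 2083-05-23.

2083-05-23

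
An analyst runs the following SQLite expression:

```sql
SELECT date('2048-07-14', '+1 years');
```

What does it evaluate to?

2049-07-14

Adding +1 year to 2048-07-14 gives 2049-07-14.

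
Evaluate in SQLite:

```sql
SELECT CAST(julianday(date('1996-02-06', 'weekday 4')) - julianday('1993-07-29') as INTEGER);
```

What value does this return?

`weekday 4` advances to the next Thursday; 1996-02-06 is a Tuesday, so it moves forward to 1996-02-08.
2 days remain in July 1993 after the 29th (31 − 29).
Full months from August 1993 through January 1996 contribute their day counts.
Then 8 days into February 1996.
Total: 2 + 31 + 30 + 31 + 30 + 31 + 31 + 28 + 31 + 30 + 31 + 30 + 31 + 31 + 30 + 31 + 30 + 31 + 31 + 28 + 31 + 30 + 31 + 30 + 31 + 31 + 30 + 31 + 30 + 31 + 31 + 8 = 924.

924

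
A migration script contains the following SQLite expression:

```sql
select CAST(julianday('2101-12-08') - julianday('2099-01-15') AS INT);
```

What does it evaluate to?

16 days remain in January 2099 after the 15th (31 − 15).
Full months from February 2099 through November 2101 contribute their day counts.
Then 8 days into December 2101.
Total: 16 + 28 + 31 + 30 + 31 + 30 + 31 + 31 + 30 + 31 + 30 + 31 + 31 + 28 + 31 + 30 + 31 + 30 + 31 + 31 + 30 + 31 + 30 + 31 + 31 + 28 + 31 + 30 + 31 + 30 + 31 + 31 + 30 + 31 + 30 + 8 = 1057.

1057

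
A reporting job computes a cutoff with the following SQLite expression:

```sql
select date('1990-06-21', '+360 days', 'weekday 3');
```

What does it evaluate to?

1991-06-19

Applying '+360 days' to 1990-06-21: counting 360 days forward gives 1991-06-16.
`weekday 3` advances to the next Wednesday; 1991-06-16 is a Sunday, so it moves forward to 1991-06-19.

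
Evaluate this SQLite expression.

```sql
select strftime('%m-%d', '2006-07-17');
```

07-17

`%m-%d` extracts the month-day: 07-17.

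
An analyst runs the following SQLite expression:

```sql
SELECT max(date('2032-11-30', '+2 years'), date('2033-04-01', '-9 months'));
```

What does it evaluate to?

2034-11-30

date('2032-11-30', '+2 years') → 2034-11-30.
date('2033-04-01', '-9 months') → 2032-07-01.
Later of the two is 2034-11-30.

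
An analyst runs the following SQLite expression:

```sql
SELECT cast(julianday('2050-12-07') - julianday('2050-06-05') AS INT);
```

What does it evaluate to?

25 days remain in June 2050 after the 5th (30 − 5).
July 2050: 31 days.
August 2050: 31 days.
September 2050: 30 days.
October 2050: 31 days.
November 2050: 30 days.
Then 7 days into December 2050.
Total: 25 + 31 + 31 + 30 + 31 + 30 + 7 = 185.

185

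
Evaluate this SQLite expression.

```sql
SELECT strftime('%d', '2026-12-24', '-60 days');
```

25

First apply '-60 days': 2026-12-24 → 2026-10-25.
`%d` extracts the 2-digit day of month: 25.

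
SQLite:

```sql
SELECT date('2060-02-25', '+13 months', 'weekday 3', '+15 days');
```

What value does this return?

2061-04-14

Adding +13 months to 2060-02-25 gives 2061-03-25.
`weekday 3` advances to the next Wednesday; 2061-03-25 is a Friday, so it moves forward to 2061-03-30.
March 2061 has 31 days; 1 remain after the 30th, so 2 days reach 2061-04-01.
Advancing 13 more days within April lands on 2061-04-14.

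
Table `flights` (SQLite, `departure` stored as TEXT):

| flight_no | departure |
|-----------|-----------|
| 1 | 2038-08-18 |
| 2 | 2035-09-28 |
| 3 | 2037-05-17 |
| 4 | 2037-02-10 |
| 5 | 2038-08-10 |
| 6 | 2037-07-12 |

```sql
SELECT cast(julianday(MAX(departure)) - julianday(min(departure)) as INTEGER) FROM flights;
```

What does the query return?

1055

MIN = 2035-09-28, MAX = 2038-08-18.
2 days remain in September 2035 after the 28th (30 − 28).
Full months from October 2035 through July 2038 contribute their day counts.
Then 18 days into August 2038.
Total: 2 + 31 + 30 + 31 + 31 + 29 + 31 + 30 + 31 + 30 + 31 + 31 + 30 + 31 + 30 + 31 + 31 + 28 + 31 + 30 + 31 + 30 + 31 + 31 + 30 + 31 + 30 + 31 + 31 + 28 + 31 + 30 + 31 + 30 + 31 + 18 = 1055.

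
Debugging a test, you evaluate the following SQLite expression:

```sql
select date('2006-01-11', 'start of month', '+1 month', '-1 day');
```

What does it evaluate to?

`start of month` rewinds 2006-01-11 to 2006-01-01.
Adding +1 month to 2006-01-01 gives 2006-02-01.
Going back 1 day from 2006-02-01 reaches 2006-01-31 (last day of January, 31 days).

2006-01-31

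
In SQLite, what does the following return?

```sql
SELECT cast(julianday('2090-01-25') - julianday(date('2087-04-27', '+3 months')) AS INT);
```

Adding +3 months to 2087-04-27 gives 2087-07-27.
4 days remain in July 2087 after the 27th (31 − 27).
Full months from August 2087 through December 2089 contribute their day counts.
Then 25 days into January 2090.
Total: 4 + 31 + 30 + 31 + 30 + 31 + 31 + 29 + 31 + 30 + 31 + 30 + 31 + 31 + 30 + 31 + 30 + 31 + 31 + 28 + 31 + 30 + 31 + 30 + 31 + 31 + 30 + 31 + 30 + 31 + 25 = 913.

913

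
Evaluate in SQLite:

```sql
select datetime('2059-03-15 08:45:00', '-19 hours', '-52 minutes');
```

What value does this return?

2059-03-14 12:53:00

-19 hours from 2059-03-15 08:45:00 is 2059-03-14 13:45:00 (crosses midnight).
-52 minutes from 2059-03-14 13:45:00 is 2059-03-14 12:53:00.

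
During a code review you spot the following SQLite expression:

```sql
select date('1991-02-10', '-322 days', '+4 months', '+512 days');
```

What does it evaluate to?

1991-12-19

Applying '-322 days' to 1991-02-10: counting 322 days back gives 1990-03-25.
Adding +4 months to 1990-03-25 gives 1990-07-25.
Applying '+512 days' to 1990-07-25: counting 512 days forward gives 1991-12-19.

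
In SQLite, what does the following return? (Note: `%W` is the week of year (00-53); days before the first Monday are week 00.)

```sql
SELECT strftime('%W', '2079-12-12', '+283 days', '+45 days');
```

First apply '+283 days', '+45 days': 2079-12-12 → 2080-11-04.
2080-11-04 is a Monday. SQLite's %W counts Mondays since the year started; the result is 45.

45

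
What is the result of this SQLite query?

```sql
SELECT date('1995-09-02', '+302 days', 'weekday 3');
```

Applying '+302 days' to 1995-09-02: counting 302 days forward gives 1996-06-30.
`weekday 3` advances to the next Wednesday; 1996-06-30 is a Sunday, so it moves forward to 1996-07-03.

1996-07-03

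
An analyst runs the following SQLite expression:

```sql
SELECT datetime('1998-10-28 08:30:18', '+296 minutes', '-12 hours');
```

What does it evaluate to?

1998-10-28 01:26:18

296 minutes = 4h 56m; +296 minutes from 1998-10-28 08:30:18 is 1998-10-28 13:26:18.
-12 hours from 1998-10-28 13:26:18 is 1998-10-28 01:26:18.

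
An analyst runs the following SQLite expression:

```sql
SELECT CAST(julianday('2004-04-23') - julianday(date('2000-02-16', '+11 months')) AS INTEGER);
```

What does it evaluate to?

1193

Adding +11 months to 2000-02-16 gives 2001-01-16.
15 days remain in January 2001 after the 16th (31 − 16).
Full months from February 2001 through March 2004 contribute their day counts.
Then 23 days into April 2004.
Total: 15 + 28 + 31 + 30 + 31 + 30 + 31 + 31 + 30 + 31 + 30 + 31 + 31 + 28 + 31 + 30 + 31 + 30 + 31 + 31 + 30 + 31 + 30 + 31 + 31 + 28 + 31 + 30 + 31 + 30 + 31 + 31 + 30 + 31 + 30 + 31 + 31 + 29 + 31 + 23 = 1193.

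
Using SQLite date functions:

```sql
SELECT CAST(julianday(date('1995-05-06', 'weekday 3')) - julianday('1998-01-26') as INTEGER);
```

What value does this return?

-992

`weekday 3` advances to the next Wednesday; 1995-05-06 is a Saturday, so it moves forward to 1995-05-10.
21 days remain in May 1995 after the 10th (31 − 10).
Full months from June 1995 through December 1997 contribute their day counts.
Then 26 days into January 1998.
Total: 21 + 30 + 31 + 31 + 30 + 31 + 30 + 31 + 31 + 29 + 31 + 30 + 31 + 30 + 31 + 31 + 30 + 31 + 30 + 31 + 31 + 28 + 31 + 30 + 31 + 30 + 31 + 31 + 30 + 31 + 30 + 31 + 26 = 992.
The subtraction is earlier − later, so the result is −992 → -992.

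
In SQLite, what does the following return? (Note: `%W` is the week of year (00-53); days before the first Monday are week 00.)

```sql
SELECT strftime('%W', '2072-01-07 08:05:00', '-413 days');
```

First apply '-413 days': 2072-01-07 08:05:00 → 2070-11-20 08:05:00.
2070-11-20 is a Thursday. SQLite's %W counts Mondays since the year started; the result is 46.

46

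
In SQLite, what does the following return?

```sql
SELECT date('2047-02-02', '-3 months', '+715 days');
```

Adding -3 months to 2047-02-02 gives 2046-11-02.
Applying '+715 days' to 2046-11-02: counting 715 days forward gives 2048-10-17.

2048-10-17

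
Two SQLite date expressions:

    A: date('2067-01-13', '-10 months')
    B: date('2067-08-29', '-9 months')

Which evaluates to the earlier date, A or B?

A = 2066-03-13.
B = 2066-11-29.
A is earlier.

A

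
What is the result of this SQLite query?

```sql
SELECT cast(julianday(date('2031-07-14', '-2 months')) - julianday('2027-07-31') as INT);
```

1383

Adding -2 months to 2031-07-14 gives 2031-05-14.
0 days remain in July 2027 after the 31st (31 − 31).
Full months from August 2027 through April 2031 contribute their day counts.
Then 14 days into May 2031.
Total: 0 + 31 + 30 + 31 + 30 + 31 + 31 + 29 + 31 + 30 + 31 + 30 + 31 + 31 + 30 + 31 + 30 + 31 + 31 + 28 + 31 + 30 + 31 + 30 + 31 + 31 + 30 + 31 + 30 + 31 + 31 + 28 + 31 + 30 + 31 + 30 + 31 + 31 + 30 + 31 + 30 + 31 + 31 + 28 + 31 + 30 + 14 = 1383.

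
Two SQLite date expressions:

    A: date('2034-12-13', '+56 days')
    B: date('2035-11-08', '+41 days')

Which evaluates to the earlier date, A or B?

A

A = 2035-02-07.
B = 2035-12-19.
A is earlier.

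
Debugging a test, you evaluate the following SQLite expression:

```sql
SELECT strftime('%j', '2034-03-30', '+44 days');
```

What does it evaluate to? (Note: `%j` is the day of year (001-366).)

133

First apply '+44 days': 2034-03-30 → 2034-05-13.
Day-of-year for 2034-05-13: days since 2034-01-01 inclusive = 133, zero-padded to 133.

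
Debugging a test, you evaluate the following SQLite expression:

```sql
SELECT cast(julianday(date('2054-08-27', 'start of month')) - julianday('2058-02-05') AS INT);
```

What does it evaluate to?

`start of month` rewinds 2054-08-27 to 2054-08-01.
30 days remain in August 2054 after the 1st (31 − 1).
Full months from September 2054 through January 2058 contribute their day counts.
Then 5 days into February 2058.
Total: 30 + 30 + 31 + 30 + 31 + 31 + 28 + 31 + 30 + 31 + 30 + 31 + 31 + 30 + 31 + 30 + 31 + 31 + 29 + 31 + 30 + 31 + 30 + 31 + 31 + 30 + 31 + 30 + 31 + 31 + 28 + 31 + 30 + 31 + 30 + 31 + 31 + 30 + 31 + 30 + 31 + 31 + 5 = 1284.
The subtraction is earlier − later, so the result is −1284 → -1284.

-1284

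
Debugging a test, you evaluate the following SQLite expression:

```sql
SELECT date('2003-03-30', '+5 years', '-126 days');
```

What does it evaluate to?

Adding +5 years to 2003-03-30 gives 2008-03-30.
Applying '-126 days' to 2008-03-30: counting 126 days back gives 2007-11-25.

2007-11-25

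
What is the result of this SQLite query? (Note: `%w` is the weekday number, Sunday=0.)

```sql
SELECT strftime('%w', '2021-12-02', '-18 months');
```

First apply '-18 months': 2021-12-02 → 2020-06-02.
2020-06-02 is a Tuesday; with Sunday=0 that is 2.

2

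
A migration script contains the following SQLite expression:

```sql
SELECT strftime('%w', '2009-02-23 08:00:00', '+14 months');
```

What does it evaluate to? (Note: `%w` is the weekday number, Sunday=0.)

5

First apply '+14 months': 2009-02-23 08:00:00 → 2010-04-23 08:00:00.
2010-04-23 is a Friday; with Sunday=0 that is 5.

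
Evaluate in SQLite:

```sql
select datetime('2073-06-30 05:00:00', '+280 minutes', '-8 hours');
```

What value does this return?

2073-06-30 01:40:00

280 minutes = 4h 40m; +280 minutes from 2073-06-30 05:00:00 is 2073-06-30 09:40:00.
-8 hours from 2073-06-30 09:40:00 is 2073-06-30 01:40:00.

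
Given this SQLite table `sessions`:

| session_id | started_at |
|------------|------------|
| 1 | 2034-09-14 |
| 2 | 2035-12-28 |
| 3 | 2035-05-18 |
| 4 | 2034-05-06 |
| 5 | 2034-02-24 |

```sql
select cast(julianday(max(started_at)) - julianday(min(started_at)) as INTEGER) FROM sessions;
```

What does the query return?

MIN = 2034-02-24, MAX = 2035-12-28.
4 days remain in February 2034 after the 24th (28 − 24).
Full months from March 2034 through November 2035 contribute their day counts.
Then 28 days into December 2035.
Total: 4 + 31 + 30 + 31 + 30 + 31 + 31 + 30 + 31 + 30 + 31 + 31 + 28 + 31 + 30 + 31 + 30 + 31 + 31 + 30 + 31 + 30 + 28 = 672.

672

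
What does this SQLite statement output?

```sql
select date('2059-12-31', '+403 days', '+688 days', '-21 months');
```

Applying '+403 days' to 2059-12-31: counting 403 days forward gives 2061-02-06.
Applying '+688 days' to 2061-02-06: counting 688 days forward gives 2062-12-26.
Adding -21 months to 2062-12-26 gives 2061-03-26.

2061-03-26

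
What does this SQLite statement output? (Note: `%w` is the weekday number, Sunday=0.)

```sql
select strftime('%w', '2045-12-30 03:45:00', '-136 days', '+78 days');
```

First apply '-136 days', '+78 days': 2045-12-30 03:45:00 → 2045-11-02 03:45:00.
2045-11-02 is a Thursday; with Sunday=0 that is 4.

4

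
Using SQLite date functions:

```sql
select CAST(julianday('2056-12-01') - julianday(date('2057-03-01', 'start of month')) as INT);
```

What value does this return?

-90

`start of month` rewinds 2057-03-01 to 2057-03-01.
30 days remain in December 2056 after the 1st (31 − 1).
January 2057: 31 days.
February 2057: 28 days.
Then 1 day into March 2057.
Total: 30 + 31 + 28 + 1 = 90.
The subtraction is earlier − later, so the result is −90 → -90.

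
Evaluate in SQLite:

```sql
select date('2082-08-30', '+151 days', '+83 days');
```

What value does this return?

Applying '+151 days' to 2082-08-30: counting 151 days forward gives 2083-01-28.
Applying '+83 days' to 2083-01-28: counting 83 days forward gives 2083-04-21.

2083-04-21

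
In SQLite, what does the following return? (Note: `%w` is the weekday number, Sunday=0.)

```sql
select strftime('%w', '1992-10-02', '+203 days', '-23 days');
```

3

First apply '+203 days', '-23 days': 1992-10-02 → 1993-03-31.
1993-03-31 is a Wednesday; with Sunday=0 that is 3.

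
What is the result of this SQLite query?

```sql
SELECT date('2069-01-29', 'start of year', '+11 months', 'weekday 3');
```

`start of year` rewinds 2069-01-29 to 2069-01-01.
Adding +11 months to 2069-01-01 gives 2069-12-01.
`weekday 3` advances to the next Wednesday; 2069-12-01 is a Sunday, so it moves forward to 2069-12-04.

2069-12-04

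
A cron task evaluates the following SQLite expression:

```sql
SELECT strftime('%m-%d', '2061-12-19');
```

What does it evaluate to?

`%m-%d` extracts the month-day: 12-19.

12-19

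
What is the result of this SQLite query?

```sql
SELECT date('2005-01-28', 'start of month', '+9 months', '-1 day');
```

2005-09-30

`start of month` rewinds 2005-01-28 to 2005-01-01.
Adding +9 months to 2005-01-01 gives 2005-10-01.
Going back 1 day from 2005-10-01 reaches 2005-09-30 (last day of September, 30 days).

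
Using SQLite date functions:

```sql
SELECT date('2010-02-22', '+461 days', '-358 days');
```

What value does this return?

Applying '+461 days' to 2010-02-22: counting 461 days forward gives 2011-05-29.
Applying '-358 days' to 2011-05-29: counting 358 days back gives 2010-06-05.

2010-06-05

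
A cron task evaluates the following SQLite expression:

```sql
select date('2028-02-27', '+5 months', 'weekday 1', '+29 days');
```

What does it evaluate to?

Adding +5 months to 2028-02-27 gives 2028-07-27.
`weekday 1` advances to the next Monday; 2028-07-27 is a Thursday, so it moves forward to 2028-07-31.
July 2028 has 31 days; 0 remain after the 31st, so 1 days reach 2028-08-01.
Advancing 28 more days within August lands on 2028-08-29.

2028-08-29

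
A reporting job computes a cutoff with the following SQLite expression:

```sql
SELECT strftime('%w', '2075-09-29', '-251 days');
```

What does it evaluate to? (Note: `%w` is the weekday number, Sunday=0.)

1

First apply '-251 days': 2075-09-29 → 2075-01-21.
2075-01-21 is a Monday; with Sunday=0 that is 1.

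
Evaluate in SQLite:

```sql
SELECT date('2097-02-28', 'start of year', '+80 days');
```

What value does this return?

2097-03-22

`start of year` rewinds 2097-02-28 to 2097-01-01.
Applying '+80 days' to 2097-01-01: counting 80 days forward gives 2097-03-22.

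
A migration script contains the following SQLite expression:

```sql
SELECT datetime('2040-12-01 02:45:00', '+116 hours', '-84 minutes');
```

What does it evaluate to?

+116 hours from 2040-12-01 02:45:00 is 2040-12-05 22:45:00 (crosses midnight).
84 minutes = 1h 24m; -84 minutes from 2040-12-05 22:45:00 is 2040-12-05 21:21:00.

2040-12-05 21:21:00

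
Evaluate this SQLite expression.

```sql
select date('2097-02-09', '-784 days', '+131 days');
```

2095-04-28

Applying '-784 days' to 2097-02-09: counting 784 days back gives 2094-12-18.
Applying '+131 days' to 2094-12-18: counting 131 days forward gives 2095-04-28.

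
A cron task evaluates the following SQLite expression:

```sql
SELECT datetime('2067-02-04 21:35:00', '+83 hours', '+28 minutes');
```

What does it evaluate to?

2067-02-08 09:03:00

+83 hours from 2067-02-04 21:35:00 is 2067-02-08 08:35:00 (crosses midnight).
+28 minutes from 2067-02-08 08:35:00 is 2067-02-08 09:03:00.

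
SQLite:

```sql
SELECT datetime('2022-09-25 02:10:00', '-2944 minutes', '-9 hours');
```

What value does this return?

2022-09-22 16:06:00

2944 minutes = 49h 4m; -2944 minutes from 2022-09-25 02:10:00 is 2022-09-23 01:06:00 (crosses midnight).
-9 hours from 2022-09-23 01:06:00 is 2022-09-22 16:06:00 (crosses midnight).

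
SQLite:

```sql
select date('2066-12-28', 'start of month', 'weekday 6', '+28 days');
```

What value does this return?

2067-01-01

`start of month` rewinds 2066-12-28 to 2066-12-01.
`weekday 6` advances to the next Saturday; 2066-12-01 is a Wednesday, so it moves forward to 2066-12-04.
December 2066 has 31 days; 27 remain after the 4th, so 28 days reach 2067-01-01.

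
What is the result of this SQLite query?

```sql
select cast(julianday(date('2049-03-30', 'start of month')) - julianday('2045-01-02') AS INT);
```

1519

`start of month` rewinds 2049-03-30 to 2049-03-01.
29 days remain in January 2045 after the 2nd (31 − 2).
Full months from February 2045 through February 2049 contribute their day counts.
Then 1 day into March 2049.
Total: 29 + 28 + 31 + 30 + 31 + 30 + 31 + 31 + 30 + 31 + 30 + 31 + 31 + 28 + 31 + 30 + 31 + 30 + 31 + 31 + 30 + 31 + 30 + 31 + 31 + 28 + 31 + 30 + 31 + 30 + 31 + 31 + 30 + 31 + 30 + 31 + 31 + 29 + 31 + 30 + 31 + 30 + 31 + 31 + 30 + 31 + 30 + 31 + 31 + 28 + 1 = 1519.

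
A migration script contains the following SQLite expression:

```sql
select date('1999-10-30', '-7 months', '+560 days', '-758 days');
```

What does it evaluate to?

Adding -7 months to 1999-10-30 gives 1999-03-30.
Applying '+560 days' to 1999-03-30: counting 560 days forward gives 2000-10-10.
Applying '-758 days' to 2000-10-10: counting 758 days back gives 1998-09-13.

1998-09-13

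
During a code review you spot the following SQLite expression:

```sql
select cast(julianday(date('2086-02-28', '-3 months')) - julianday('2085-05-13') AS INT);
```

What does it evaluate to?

199

Adding -3 months to 2086-02-28 gives 2085-11-28.
18 days remain in May 2085 after the 13th (31 − 13).
June 2085: 30 days.
July 2085: 31 days.
August 2085: 31 days.
September 2085: 30 days.
October 2085: 31 days.
Then 28 days into November 2085.
Total: 18 + 30 + 31 + 31 + 30 + 31 + 28 = 199.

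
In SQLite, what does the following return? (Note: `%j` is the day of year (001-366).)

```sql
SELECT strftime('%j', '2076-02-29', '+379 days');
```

First apply '+379 days': 2076-02-29 → 2077-03-14.
Day-of-year for 2077-03-14: days since 2077-01-01 inclusive = 73, zero-padded to 073.

073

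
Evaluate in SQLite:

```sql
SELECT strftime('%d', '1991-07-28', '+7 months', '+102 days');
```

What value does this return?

09

First apply '+7 months', '+102 days': 1991-07-28 → 1992-06-09.
`%d` extracts the 2-digit day of month: 09.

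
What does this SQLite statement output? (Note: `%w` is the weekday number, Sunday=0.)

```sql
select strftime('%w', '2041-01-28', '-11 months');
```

First apply '-11 months': 2041-01-28 → 2040-02-28.
2040-02-28 is a Tuesday; with Sunday=0 that is 2.

2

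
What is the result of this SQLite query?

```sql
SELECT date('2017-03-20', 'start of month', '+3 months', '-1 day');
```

`start of month` rewinds 2017-03-20 to 2017-03-01.
Adding +3 months to 2017-03-01 gives 2017-06-01.
Going back 1 day from 2017-06-01 reaches 2017-05-31 (last day of May, 31 days).

2017-05-31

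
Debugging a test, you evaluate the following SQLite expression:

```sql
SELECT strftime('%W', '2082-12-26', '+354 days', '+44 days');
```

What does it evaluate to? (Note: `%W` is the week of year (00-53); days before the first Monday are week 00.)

04

First apply '+354 days', '+44 days': 2082-12-26 → 2084-01-28.
2084-01-28 is a Friday. SQLite's %W counts Mondays since the year started; the result is 04.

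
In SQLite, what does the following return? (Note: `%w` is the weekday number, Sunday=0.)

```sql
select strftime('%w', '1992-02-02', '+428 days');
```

First apply '+428 days': 1992-02-02 → 1993-04-05.
1993-04-05 is a Monday; with Sunday=0 that is 1.

1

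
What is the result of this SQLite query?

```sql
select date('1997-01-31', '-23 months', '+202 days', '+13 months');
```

1996-10-21

Adding -23 months to 1997-01-31 targets 1995-02-31. February 1995 has only 28 days, so SQLite normalizes the 3-day overflow forward to 1995-03-03.
Applying '+202 days' to 1995-03-03: counting 202 days forward gives 1995-09-21.
Adding +13 months to 1995-09-21 gives 1996-10-21.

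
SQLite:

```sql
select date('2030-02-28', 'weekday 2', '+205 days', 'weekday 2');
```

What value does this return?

`weekday 2` advances to the next Tuesday; 2030-02-28 is a Thursday, so it moves forward to 2030-03-05.
Applying '+205 days' to 2030-03-05: counting 205 days forward gives 2030-09-26.
`weekday 2` advances to the next Tuesday; 2030-09-26 is a Thursday, so it moves forward to 2030-10-01.

2030-10-01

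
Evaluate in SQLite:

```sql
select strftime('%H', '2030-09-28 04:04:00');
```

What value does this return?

`%H` extracts the 2-digit hour (00-23): 04.

04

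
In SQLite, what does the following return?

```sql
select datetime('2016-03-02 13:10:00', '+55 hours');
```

2016-03-04 20:10:00

+55 hours from 2016-03-02 13:10:00 is 2016-03-04 20:10:00 (crosses midnight).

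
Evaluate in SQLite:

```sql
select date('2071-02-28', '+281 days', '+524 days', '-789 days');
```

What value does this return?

2071-03-16

Applying '+281 days' to 2071-02-28: counting 281 days forward gives 2071-12-06.
Applying '+524 days' to 2071-12-06: counting 524 days forward gives 2073-05-13.
Applying '-789 days' to 2073-05-13: counting 789 days back gives 2071-03-16.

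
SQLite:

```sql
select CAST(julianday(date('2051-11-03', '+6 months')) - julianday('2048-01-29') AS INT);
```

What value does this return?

1556

Adding +6 months to 2051-11-03 gives 2052-05-03.
2 days remain in January 2048 after the 29th (31 − 29).
Full months from February 2048 through April 2052 contribute their day counts.
Then 3 days into May 2052.
Total: 2 + 29 + 31 + 30 + 31 + 30 + 31 + 31 + 30 + 31 + 30 + 31 + 31 + 28 + 31 + 30 + 31 + 30 + 31 + 31 + 30 + 31 + 30 + 31 + 31 + 28 + 31 + 30 + 31 + 30 + 31 + 31 + 30 + 31 + 30 + 31 + 31 + 28 + 31 + 30 + 31 + 30 + 31 + 31 + 30 + 31 + 30 + 31 + 31 + 29 + 31 + 30 + 3 = 1556.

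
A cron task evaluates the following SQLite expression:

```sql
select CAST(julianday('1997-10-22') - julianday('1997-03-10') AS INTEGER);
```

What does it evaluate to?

226

21 days remain in March 1997 after the 10th (31 − 10).
Full months from April 1997 through September 1997 contribute their day counts.
Then 22 days into October 1997.
Total: 21 + 30 + 31 + 30 + 31 + 31 + 30 + 22 = 226.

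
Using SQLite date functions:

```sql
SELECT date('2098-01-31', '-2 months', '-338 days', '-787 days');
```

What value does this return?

Adding -2 months to 2098-01-31 targets 2097-11-31. November 2097 has only 30 days, so SQLite normalizes the 1-day overflow forward to 2097-12-01.
Applying '-338 days' to 2097-12-01: counting 338 days back gives 2096-12-28.
Applying '-787 days' to 2096-12-28: counting 787 days back gives 2094-11-02.

2094-11-02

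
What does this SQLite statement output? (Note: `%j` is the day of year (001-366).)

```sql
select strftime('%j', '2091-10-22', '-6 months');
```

First apply '-6 months': 2091-10-22 → 2091-04-22.
Day-of-year for 2091-04-22: days since 2091-01-01 inclusive = 112, zero-padded to 112.

112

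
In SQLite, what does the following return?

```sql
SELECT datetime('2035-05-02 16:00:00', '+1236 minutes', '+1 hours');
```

1236 minutes = 20h 36m; +1236 minutes from 2035-05-02 16:00:00 is 2035-05-03 12:36:00 (crosses midnight).
+1 hours from 2035-05-03 12:36:00 is 2035-05-03 13:36:00.

2035-05-03 13:36:00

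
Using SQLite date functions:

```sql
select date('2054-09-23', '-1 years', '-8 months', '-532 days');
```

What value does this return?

Adding -1 year to 2054-09-23 gives 2053-09-23.
Adding -8 months to 2053-09-23 gives 2053-01-23.
Applying '-532 days' to 2053-01-23: counting 532 days back gives 2051-08-10.

2051-08-10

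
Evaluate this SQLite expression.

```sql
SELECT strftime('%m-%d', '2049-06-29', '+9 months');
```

03-29

First apply '+9 months': 2049-06-29 → 2050-03-29.
`%m-%d` extracts the month-day: 03-29.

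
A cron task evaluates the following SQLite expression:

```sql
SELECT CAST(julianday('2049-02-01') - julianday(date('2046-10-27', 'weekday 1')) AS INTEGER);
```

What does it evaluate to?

826

`weekday 1` advances to the next Monday; 2046-10-27 is a Saturday, so it moves forward to 2046-10-29.
2 days remain in October 2046 after the 29th (31 − 29).
Full months from November 2046 through January 2049 contribute their day counts.
Then 1 day into February 2049.
Total: 2 + 30 + 31 + 31 + 28 + 31 + 30 + 31 + 30 + 31 + 31 + 30 + 31 + 30 + 31 + 31 + 29 + 31 + 30 + 31 + 30 + 31 + 31 + 30 + 31 + 30 + 31 + 31 + 1 = 826.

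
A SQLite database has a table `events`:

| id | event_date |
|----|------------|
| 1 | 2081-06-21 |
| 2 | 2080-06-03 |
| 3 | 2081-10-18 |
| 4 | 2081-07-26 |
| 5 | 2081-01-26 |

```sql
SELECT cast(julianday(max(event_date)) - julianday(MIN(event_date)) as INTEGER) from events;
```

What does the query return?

MIN = 2080-06-03, MAX = 2081-10-18.
27 days remain in June 2080 after the 3rd (30 − 3).
Full months from July 2080 through September 2081 contribute their day counts.
Then 18 days into October 2081.
Total: 27 + 31 + 31 + 30 + 31 + 30 + 31 + 31 + 28 + 31 + 30 + 31 + 30 + 31 + 31 + 30 + 18 = 502.

502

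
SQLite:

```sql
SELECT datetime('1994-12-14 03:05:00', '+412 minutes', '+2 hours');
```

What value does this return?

1994-12-14 11:57:00

412 minutes = 6h 52m; +412 minutes from 1994-12-14 03:05:00 is 1994-12-14 09:57:00.
+2 hours from 1994-12-14 09:57:00 is 1994-12-14 11:57:00.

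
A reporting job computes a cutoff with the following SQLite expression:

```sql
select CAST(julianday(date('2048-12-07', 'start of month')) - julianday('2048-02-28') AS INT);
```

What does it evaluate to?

`start of month` rewinds 2048-12-07 to 2048-12-01.
1 day remains in February 2048 after the 28th (29 − 28).
Full months from March 2048 through November 2048 contribute their day counts.
Then 1 day into December 2048.
Total: 1 + 31 + 30 + 31 + 30 + 31 + 31 + 30 + 31 + 30 + 1 = 277.

277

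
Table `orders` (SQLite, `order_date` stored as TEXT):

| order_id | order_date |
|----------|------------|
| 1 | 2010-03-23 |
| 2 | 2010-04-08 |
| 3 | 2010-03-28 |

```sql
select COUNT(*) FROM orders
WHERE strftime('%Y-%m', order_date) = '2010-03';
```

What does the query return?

Rows with year-month 2010-03: 2010-03-23, 2010-03-28 → 2.

2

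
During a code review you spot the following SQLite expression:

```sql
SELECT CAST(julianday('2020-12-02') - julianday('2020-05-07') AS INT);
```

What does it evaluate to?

209

24 days remain in May 2020 after the 7th (31 − 7).
Full months from June 2020 through November 2020 contribute their day counts.
Then 2 days into December 2020.
Total: 24 + 30 + 31 + 31 + 30 + 31 + 30 + 2 = 209.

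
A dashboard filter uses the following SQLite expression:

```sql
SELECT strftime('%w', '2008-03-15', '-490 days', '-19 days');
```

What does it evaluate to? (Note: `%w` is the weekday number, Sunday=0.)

First apply '-490 days', '-19 days': 2008-03-15 → 2006-10-23.
2006-10-23 is a Monday; with Sunday=0 that is 1.

1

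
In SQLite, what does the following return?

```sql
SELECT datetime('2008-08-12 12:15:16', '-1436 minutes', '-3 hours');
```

2008-08-11 09:19:16

1436 minutes = 23h 56m; -1436 minutes from 2008-08-12 12:15:16 is 2008-08-11 12:19:16 (crosses midnight).
-3 hours from 2008-08-11 12:19:16 is 2008-08-11 09:19:16.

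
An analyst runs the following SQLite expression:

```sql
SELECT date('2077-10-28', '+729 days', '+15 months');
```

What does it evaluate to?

2081-01-27

Applying '+729 days' to 2077-10-28: counting 729 days forward gives 2079-10-27.
Adding +15 months to 2079-10-27 gives 2081-01-27.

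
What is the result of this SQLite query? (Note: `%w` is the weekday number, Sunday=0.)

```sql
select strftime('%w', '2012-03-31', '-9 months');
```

First apply '-9 months': 2012-03-31 → 2011-07-01.
2011-07-01 is a Friday; with Sunday=0 that is 5.

5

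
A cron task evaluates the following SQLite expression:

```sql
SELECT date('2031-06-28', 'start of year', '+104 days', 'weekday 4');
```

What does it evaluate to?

`start of year` rewinds 2031-06-28 to 2031-01-01.
Applying '+104 days' to 2031-01-01: counting 104 days forward gives 2031-04-15.
`weekday 4` advances to the next Thursday; 2031-04-15 is a Tuesday, so it moves forward to 2031-04-17.

2031-04-17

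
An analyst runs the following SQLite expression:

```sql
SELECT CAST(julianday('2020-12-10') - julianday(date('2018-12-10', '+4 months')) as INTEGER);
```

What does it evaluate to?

610

Adding +4 months to 2018-12-10 gives 2019-04-10.
20 days remain in April 2019 after the 10th (30 − 10).
Full months from May 2019 through November 2020 contribute their day counts.
Then 10 days into December 2020.
Total: 20 + 31 + 30 + 31 + 31 + 30 + 31 + 30 + 31 + 31 + 29 + 31 + 30 + 31 + 30 + 31 + 31 + 30 + 31 + 30 + 10 = 610.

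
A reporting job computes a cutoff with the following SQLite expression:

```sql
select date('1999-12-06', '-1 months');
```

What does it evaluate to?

1999-11-06

Adding -1 month to 1999-12-06 gives 1999-11-06.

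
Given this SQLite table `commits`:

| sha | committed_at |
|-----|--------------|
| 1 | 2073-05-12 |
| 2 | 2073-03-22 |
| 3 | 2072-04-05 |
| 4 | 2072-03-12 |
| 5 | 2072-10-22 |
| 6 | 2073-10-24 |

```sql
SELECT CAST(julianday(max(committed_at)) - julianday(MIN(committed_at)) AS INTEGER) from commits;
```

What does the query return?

591

MIN = 2072-03-12, MAX = 2073-10-24.
19 days remain in March 2072 after the 12th (31 − 12).
Full months from April 2072 through September 2073 contribute their day counts.
Then 24 days into October 2073.
Total: 19 + 30 + 31 + 30 + 31 + 31 + 30 + 31 + 30 + 31 + 31 + 28 + 31 + 30 + 31 + 30 + 31 + 31 + 30 + 24 = 591.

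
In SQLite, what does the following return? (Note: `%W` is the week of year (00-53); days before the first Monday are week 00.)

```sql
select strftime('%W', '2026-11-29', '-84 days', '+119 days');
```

00

First apply '-84 days', '+119 days': 2026-11-29 → 2027-01-03.
2027-01-03 is a Sunday. SQLite's %W counts Mondays since the year started; the result is 00.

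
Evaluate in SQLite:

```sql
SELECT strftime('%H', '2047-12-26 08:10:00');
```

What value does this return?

`%H` extracts the 2-digit hour (00-23): 08.

08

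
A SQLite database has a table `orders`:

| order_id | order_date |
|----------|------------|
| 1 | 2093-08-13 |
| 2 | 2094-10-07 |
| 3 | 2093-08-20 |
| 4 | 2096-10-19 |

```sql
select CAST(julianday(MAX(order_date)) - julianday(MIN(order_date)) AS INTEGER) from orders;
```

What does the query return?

1163

MIN = 2093-08-13, MAX = 2096-10-19.
18 days remain in August 2093 after the 13th (31 − 13).
Full months from September 2093 through September 2096 contribute their day counts.
Then 19 days into October 2096.
Total: 18 + 30 + 31 + 30 + 31 + 31 + 28 + 31 + 30 + 31 + 30 + 31 + 31 + 30 + 31 + 30 + 31 + 31 + 28 + 31 + 30 + 31 + 30 + 31 + 31 + 30 + 31 + 30 + 31 + 31 + 29 + 31 + 30 + 31 + 30 + 31 + 31 + 30 + 19 = 1163.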